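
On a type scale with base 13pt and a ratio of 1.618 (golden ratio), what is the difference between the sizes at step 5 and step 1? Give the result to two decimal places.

123.12pt

Step 1: 13.0 × 1.618 = 21.0340pt
Step 5: 13.0 × 1.618⁵ = 144.1571pt
Difference: 144.1571 − 21.0340 = 123.1231pt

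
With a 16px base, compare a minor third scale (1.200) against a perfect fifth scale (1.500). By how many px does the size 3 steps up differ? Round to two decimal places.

26.35px

Minor third: 16.0 × 1.200³ = 27.6480px
Perfect fifth: 16.0 × 1.500³ = 54.0000px
Difference: 54.0000 − 27.6480 = 26.3520px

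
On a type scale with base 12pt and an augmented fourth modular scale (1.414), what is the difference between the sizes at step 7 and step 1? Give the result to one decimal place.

Step 1: 12.0 × 1.414 = 16.968pt
Step 7: 12.0 × 1.414⁷ = 135.621pt
Difference: 135.621 − 16.968 = 118.653pt

118.7pt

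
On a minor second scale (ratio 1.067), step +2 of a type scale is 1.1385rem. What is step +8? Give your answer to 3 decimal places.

Moving from step +2 to step +8 is 6 steps up, so multiply by r⁶.
1.1385 × 1.067⁶ = 1.1385 × 1.47566 ≈ 1.680

1.680rem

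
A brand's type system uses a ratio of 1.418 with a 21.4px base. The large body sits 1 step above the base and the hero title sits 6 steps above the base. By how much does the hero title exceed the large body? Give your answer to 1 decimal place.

Step 1: 21.4 × 1.418 = 30.345px
Step 6: 21.4 × 1.418⁶ = 173.969px
Difference: 173.969 − 30.345 = 143.624px

143.6px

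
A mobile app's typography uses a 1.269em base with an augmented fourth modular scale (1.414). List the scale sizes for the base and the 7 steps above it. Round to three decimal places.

1.269em, 1.794em, 2.537em, 3.588em, 5.073em, 7.173em, 10.143em, 14.342em

Step 0: 1.269em
Step 1: 1.269 × 1.414 = 1.794
Step 2: 1.269 × 1.414² = 2.537
Step 3: 1.269 × 1.414³ = 3.588
Step 4: 1.269 × 1.414⁴ = 5.073
Step 5: 1.269 × 1.414⁵ = 7.173
Step 6: 1.269 × 1.414⁶ = 10.143
Step 7: 1.269 × 1.414⁷ = 14.342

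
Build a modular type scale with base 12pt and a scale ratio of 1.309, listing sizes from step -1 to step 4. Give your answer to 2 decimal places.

9.17pt, 12.00pt, 15.71pt, 20.56pt, 26.92pt, 35.23pt

Step -1: 12.0 ÷ 1.309 = 9.17
Step 0: 12pt
Step 1: 12.0 × 1.309 = 15.71
Step 2: 12.0 × 1.309² = 20.56
Step 3: 12.0 × 1.309³ = 26.92
Step 4: 12.0 × 1.309⁴ = 35.23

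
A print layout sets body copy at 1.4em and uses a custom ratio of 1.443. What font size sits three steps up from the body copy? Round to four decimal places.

4.2066em

1.4 × 1.443³ = 1.4 × 3.00469 ≈ 4.2066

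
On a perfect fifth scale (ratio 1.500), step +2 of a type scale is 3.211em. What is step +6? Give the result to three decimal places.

3.211 × 1.500⁴ = 3.211 × 5.06250 ≈ 16.256

16.256em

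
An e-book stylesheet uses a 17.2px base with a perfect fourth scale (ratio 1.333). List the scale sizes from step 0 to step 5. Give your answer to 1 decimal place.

17.2px, 22.9px, 30.6px, 40.7px, 54.3px, 72.4px

Step 0: 17.2px
Step 1: 17.2 × 1.333 = 22.9
Step 2: 17.2 × 1.333² = 30.6
Step 3: 17.2 × 1.333³ = 40.7
Step 4: 17.2 × 1.333⁴ = 54.3
Step 5: 17.2 × 1.333⁵ = 72.4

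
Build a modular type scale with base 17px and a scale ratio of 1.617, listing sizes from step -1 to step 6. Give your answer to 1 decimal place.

Step -1: 17.0 ÷ 1.617 = 10.5
Step 0: 17px
Step 1: 17.0 × 1.617 = 27.5
Step 2: 17.0 × 1.617² = 44.4
Step 3: 17.0 × 1.617³ = 71.9
Step 4: 17.0 × 1.617⁴ = 116.2
Step 5: 17.0 × 1.617⁵ = 187.9
Step 6: 17.0 × 1.617⁶ = 303.9

10.5px, 17.0px, 27.5px, 44.4px, 71.9px, 116.2px, 187.9px, 303.9px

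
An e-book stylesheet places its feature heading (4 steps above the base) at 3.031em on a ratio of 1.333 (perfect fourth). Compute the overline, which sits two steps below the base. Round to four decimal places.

Moving from step +4 to step -2 is 6 steps down, so divide by r⁶.
3.031 ÷ 1.333⁶ = 3.031 ÷ 5.61023 ≈ 0.5403

0.5403em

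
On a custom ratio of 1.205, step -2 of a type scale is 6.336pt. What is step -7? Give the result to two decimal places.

2.49pt

Moving from step -2 to step -7 is 5 steps down, so divide by r⁵.
6.336 ÷ 1.205⁵ = 6.336 ÷ 2.54059 ≈ 2.494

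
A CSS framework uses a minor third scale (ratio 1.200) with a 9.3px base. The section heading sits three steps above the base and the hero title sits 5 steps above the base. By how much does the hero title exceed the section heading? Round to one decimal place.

Step 3: 9.3 × 1.200³ = 16.070px
Step 5: 9.3 × 1.200⁵ = 23.141px
Difference: 23.141 − 16.070 = 7.071px

7.1px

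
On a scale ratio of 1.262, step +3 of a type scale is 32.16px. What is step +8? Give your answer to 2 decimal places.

102.95px

32.16 × 1.262⁵ = 32.16 × 3.20108 ≈ 102.947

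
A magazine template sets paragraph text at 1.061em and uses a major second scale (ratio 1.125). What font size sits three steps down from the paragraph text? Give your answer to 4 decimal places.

0.7452em

A modular type scale is a geometric sequence: sizeₙ = base × rⁿ.
1.061 ÷ 1.125³ = 1.061 ÷ 1.42383 ≈ 0.7452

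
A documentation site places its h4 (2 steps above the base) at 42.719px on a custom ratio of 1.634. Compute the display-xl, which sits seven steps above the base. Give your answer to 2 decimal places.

497.60px

Moving from step +2 to step +7 is 5 steps up, so multiply by r⁵.
42.719 × 1.634⁵ = 42.719 × 11.64824 ≈ 497.601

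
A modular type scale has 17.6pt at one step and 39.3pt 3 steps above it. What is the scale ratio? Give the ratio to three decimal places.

The ratio satisfies 17.6 × r³ = 39.3, so r = (39.3 / 17.6)^(1/3).
r = 2.2330^(1/3) ≈ 1.3071

1.307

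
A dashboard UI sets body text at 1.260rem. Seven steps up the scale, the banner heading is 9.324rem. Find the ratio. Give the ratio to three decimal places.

r⁷ = 9.324 / 1.260, so r = (9.324/1.260)^(1/7).
r = 7.4000^(1/7) ≈ 1.3310

1.331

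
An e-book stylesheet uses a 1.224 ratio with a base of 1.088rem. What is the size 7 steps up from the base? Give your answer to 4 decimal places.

4.4782rem

A modular type scale is a geometric sequence: sizeₙ = base × rⁿ.
1.088 × 1.224⁷ = 1.088 × 4.11595 ≈ 4.4782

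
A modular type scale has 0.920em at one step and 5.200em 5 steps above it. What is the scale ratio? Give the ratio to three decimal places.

The ratio satisfies 0.920 × r⁵ = 5.200, so r = (5.200 / 0.920)^(1/5).
r = 5.6522^(1/5) ≈ 1.4140

1.414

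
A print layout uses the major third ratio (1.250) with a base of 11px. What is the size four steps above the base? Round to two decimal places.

Every step multiplies by the scale ratio.
11.0 × 1.250⁴ = 11.0 × 2.44141 ≈ 26.86

26.86px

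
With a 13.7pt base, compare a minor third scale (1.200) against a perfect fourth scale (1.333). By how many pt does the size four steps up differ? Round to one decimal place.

14.8pt

Minor third: 13.7 × 1.200⁴ = 28.408pt
Perfect fourth: 13.7 × 1.333⁴ = 43.255pt
Difference: 43.255 − 28.408 = 14.847pt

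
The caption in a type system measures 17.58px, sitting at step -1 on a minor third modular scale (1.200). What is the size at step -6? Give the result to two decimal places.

7.07px

Moving from step -1 to step -6 is 5 steps down, so divide by r⁵.
17.58 ÷ 1.200⁵ = 17.58 ÷ 2.48832 ≈ 7.065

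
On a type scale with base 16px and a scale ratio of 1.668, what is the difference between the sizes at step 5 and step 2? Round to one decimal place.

162.1px

Step 2: 16.0 × 1.668² = 44.516px
Step 5: 16.0 × 1.668⁵ = 206.586px
Difference: 206.586 − 44.516 = 162.070px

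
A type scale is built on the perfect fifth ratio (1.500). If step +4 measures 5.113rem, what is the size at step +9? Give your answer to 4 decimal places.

38.8268rem

Moving from step +4 to step +9 is 5 steps up, so multiply by r⁵.
5.113 × 1.500⁵ = 5.113 × 7.59375 ≈ 38.8268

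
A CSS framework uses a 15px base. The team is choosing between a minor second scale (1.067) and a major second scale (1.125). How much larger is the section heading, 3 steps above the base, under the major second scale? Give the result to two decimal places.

Minor second: 15.0 × 1.067³ = 18.2215px
Major second: 15.0 × 1.125³ = 21.3574px
Difference: 21.3574 − 18.2215 = 3.1359px

3.14px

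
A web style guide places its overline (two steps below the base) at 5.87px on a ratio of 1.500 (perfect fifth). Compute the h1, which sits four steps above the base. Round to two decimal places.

The gap is 4 − (-2) = 6 steps, so the factor is 1.500^6.
5.87 × 1.500⁶ = 5.87 × 11.39062 ≈ 66.863

66.86px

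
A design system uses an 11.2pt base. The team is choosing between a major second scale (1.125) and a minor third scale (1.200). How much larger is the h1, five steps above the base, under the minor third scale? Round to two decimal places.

Major second: 11.2 × 1.125⁵ = 20.1828pt
Minor third: 11.2 × 1.200⁵ = 27.8692pt
Difference: 27.8692 − 20.1828 = 7.6864pt

7.69pt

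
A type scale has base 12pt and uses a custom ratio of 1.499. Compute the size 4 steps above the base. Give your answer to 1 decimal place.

60.6pt

12.0 × 1.499⁴ = 12.0 × 5.04901 ≈ 60.59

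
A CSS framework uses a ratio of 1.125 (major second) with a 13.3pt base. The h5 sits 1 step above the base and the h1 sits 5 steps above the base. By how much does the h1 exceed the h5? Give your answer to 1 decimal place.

Step 1: 13.3 × 1.125 = 14.963pt
Step 5: 13.3 × 1.125⁵ = 23.967pt
Difference: 23.967 − 14.963 = 9.004pt

9.0pt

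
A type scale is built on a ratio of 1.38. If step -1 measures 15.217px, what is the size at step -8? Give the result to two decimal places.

1.60px

15.217 ÷ 1.38⁷ = 15.217 ÷ 9.53133 ≈ 1.597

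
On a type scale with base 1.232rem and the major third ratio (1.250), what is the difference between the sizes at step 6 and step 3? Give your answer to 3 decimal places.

2.293rem

Step 3: 1.232 × 1.250³ = 2.40625rem
Step 6: 1.232 × 1.250⁶ = 4.69971rem
Difference: 4.69971 − 2.40625 = 2.29346rem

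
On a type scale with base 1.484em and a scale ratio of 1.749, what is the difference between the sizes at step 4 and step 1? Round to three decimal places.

11.291em

Step 1: 1.484 × 1.749 = 2.59552em
Step 4: 1.484 × 1.749⁴ = 13.88651em
Difference: 13.88651 − 2.59552 = 11.29099em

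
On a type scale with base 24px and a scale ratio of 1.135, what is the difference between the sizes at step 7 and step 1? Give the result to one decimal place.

31.0px

Step 1: 24.0 × 1.135 = 27.240px
Step 7: 24.0 × 1.135⁷ = 58.235px
Difference: 58.235 − 27.240 = 30.995px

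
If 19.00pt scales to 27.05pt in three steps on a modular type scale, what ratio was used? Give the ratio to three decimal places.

1.125

r³ = 27.05 / 19.00, so r = (27.05/19.00)^(1/3).
r = 1.4237^(1/3) ≈ 1.1250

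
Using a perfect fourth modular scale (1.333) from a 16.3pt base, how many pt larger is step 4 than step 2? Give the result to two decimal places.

22.50pt

Step 2: 16.3 × 1.333² = 28.9633pt
Step 4: 16.3 × 1.333⁴ = 51.4646pt
Difference: 51.4646 − 28.9633 = 22.5013pt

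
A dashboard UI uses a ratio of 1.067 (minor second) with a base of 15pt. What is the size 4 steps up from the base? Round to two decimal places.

19.44pt

Every step multiplies by the scale ratio.
15.0 × 1.067⁴ = 15.0 × 1.29616 ≈ 19.44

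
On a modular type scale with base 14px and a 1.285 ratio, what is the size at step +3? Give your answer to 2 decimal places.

29.71px

14.0 × 1.285³ = 14.0 × 2.12182 ≈ 29.71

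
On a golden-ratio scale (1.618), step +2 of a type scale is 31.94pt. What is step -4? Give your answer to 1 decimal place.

1.8pt

The gap is -4 − (2) = -6 steps, so the factor is 1.618^-6.
31.94 ÷ 1.618⁶ = 31.94 ÷ 17.94201 ≈ 1.780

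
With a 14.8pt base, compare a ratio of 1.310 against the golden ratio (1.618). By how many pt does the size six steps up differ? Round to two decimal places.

190.74pt

At 1.310: 14.8 × 1.310⁶ = 74.7979pt
Golden ratio: 14.8 × 1.618⁶ = 265.5418pt
Difference: 265.5418 − 74.7979 = 190.7439pt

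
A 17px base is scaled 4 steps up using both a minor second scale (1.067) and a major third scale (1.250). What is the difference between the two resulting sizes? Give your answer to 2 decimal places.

Minor second: 17.0 × 1.067⁴ = 22.0347px
Major third: 17.0 × 1.250⁴ = 41.5039px
Difference: 41.5039 − 22.0347 = 19.4692px

19.47px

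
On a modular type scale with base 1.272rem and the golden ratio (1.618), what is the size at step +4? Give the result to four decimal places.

Every step multiplies by the scale ratio.
1.272 × 1.618⁴ = 1.272 × 6.85353 ≈ 8.7177

8.7177rem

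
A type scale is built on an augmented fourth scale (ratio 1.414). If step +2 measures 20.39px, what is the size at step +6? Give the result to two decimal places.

20.39 × 1.414⁴ = 20.39 × 3.99758 ≈ 81.511

81.51px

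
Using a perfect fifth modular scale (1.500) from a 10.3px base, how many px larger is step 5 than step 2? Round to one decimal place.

Step 2: 10.3 × 1.500² = 23.175px
Step 5: 10.3 × 1.500⁵ = 78.216px
Difference: 78.216 − 23.175 = 55.041px

55.0px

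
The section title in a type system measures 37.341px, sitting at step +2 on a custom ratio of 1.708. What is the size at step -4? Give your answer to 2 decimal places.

1.50px

Moving from step +2 to step -4 is 6 steps down, so divide by r⁶.
37.341 ÷ 1.708⁶ = 37.341 ÷ 24.82717 ≈ 1.504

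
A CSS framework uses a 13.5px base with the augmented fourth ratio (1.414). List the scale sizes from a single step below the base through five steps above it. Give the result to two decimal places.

Step -1: 13.5 ÷ 1.414 = 9.55
Step 0: 13.5px
Step 1: 13.5 × 1.414 = 19.09
Step 2: 13.5 × 1.414² = 26.99
Step 3: 13.5 × 1.414³ = 38.17
Step 4: 13.5 × 1.414⁴ = 53.97
Step 5: 13.5 × 1.414⁵ = 76.31

9.55px, 13.50px, 19.09px, 26.99px, 38.17px, 53.97px, 76.31px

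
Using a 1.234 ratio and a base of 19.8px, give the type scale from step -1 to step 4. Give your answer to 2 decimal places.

Step -1: 19.8 ÷ 1.234 = 16.05
Step 0: 19.8px
Step 1: 19.8 × 1.234 = 24.43
Step 2: 19.8 × 1.234² = 30.15
Step 3: 19.8 × 1.234³ = 37.21
Step 4: 19.8 × 1.234⁴ = 45.91

16.05px, 19.80px, 24.43px, 30.15px, 37.21px, 45.91px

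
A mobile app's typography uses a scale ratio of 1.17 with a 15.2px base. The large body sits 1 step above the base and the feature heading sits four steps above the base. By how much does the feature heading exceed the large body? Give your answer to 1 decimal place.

Step 1: 15.2 × 1.17 = 17.784px
Step 4: 15.2 × 1.17⁴ = 28.483px
Difference: 28.483 − 17.784 = 10.699px

10.7px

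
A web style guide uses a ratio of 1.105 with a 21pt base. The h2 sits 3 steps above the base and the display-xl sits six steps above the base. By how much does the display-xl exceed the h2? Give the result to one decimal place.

9.9pt

Step 3: 21.0 × 1.105³ = 28.334pt
Step 6: 21.0 × 1.105⁶ = 38.229pt
Difference: 38.229 − 28.334 = 9.895pt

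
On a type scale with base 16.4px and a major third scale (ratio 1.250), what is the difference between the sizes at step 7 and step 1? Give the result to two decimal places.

Step 1: 16.4 × 1.250 = 20.5000px
Step 7: 16.4 × 1.250⁷ = 78.2013px
Difference: 78.2013 − 20.5000 = 57.7013px

57.70px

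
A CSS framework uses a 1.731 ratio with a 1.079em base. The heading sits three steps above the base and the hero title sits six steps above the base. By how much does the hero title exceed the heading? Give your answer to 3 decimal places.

Step 3: 1.079 × 1.731³ = 5.59645em
Step 6: 1.079 × 1.731⁶ = 29.02711em
Difference: 29.02711 − 5.59645 = 23.43066em

23.431em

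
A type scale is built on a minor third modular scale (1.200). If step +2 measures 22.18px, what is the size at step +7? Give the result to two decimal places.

55.19px

The gap is 7 − (2) = 5 steps, so the factor is 1.200^5.
22.18 × 1.200⁵ = 22.18 × 2.48832 ≈ 55.191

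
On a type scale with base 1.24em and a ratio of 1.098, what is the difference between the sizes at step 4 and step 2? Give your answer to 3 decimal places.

0.307em

Step 2: 1.24 × 1.098² = 1.49495em
Step 4: 1.24 × 1.098⁴ = 1.80232em
Difference: 1.80232 − 1.49495 = 0.30737em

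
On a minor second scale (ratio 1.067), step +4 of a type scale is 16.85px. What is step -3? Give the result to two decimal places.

The gap is -3 − (4) = -7 steps, so the factor is 1.067^-7.
16.85 ÷ 1.067⁷ = 16.85 ÷ 1.57453 ≈ 10.702

10.70px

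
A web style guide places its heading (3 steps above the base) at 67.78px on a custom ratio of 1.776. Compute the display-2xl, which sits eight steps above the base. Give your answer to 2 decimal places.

1197.61px

Moving from step +3 to step +8 is 5 steps up, so multiply by r⁵.
67.78 × 1.776⁵ = 67.78 × 17.66912 ≈ 1197.613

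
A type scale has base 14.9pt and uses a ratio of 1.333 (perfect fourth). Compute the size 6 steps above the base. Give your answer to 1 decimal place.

A modular type scale is a geometric sequence: sizeₙ = base × rⁿ.
14.9 × 1.333⁶ = 14.9 × 5.61023 ≈ 83.59

83.6pt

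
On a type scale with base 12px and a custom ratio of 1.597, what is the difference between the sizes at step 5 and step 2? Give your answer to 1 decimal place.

94.0px

Step 2: 12.0 × 1.597² = 30.605px
Step 5: 12.0 × 1.597⁵ = 124.654px
Difference: 124.654 − 30.605 = 94.049px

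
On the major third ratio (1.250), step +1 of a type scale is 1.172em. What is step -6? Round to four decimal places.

0.2458em

Moving from step +1 to step -6 is 7 steps down, so divide by r⁷.
1.172 ÷ 1.250⁷ = 1.172 ÷ 4.76837 ≈ 0.2458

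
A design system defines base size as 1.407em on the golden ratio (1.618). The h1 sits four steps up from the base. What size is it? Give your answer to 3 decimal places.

9.643em

A modular type scale is a geometric sequence: sizeₙ = base × rⁿ.
1.407 × 1.618⁴ = 1.407 × 6.85353 ≈ 9.643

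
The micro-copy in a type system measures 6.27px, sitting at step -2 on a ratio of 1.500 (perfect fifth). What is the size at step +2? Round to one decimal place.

6.27 × 1.500⁴ = 6.27 × 5.06250 ≈ 31.742

31.7px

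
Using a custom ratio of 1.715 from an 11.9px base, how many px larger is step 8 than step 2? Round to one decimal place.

855.6px

Step 2: 11.9 × 1.715² = 35.001px
Step 8: 11.9 × 1.715⁸ = 890.553px
Difference: 890.553 − 35.001 = 855.552px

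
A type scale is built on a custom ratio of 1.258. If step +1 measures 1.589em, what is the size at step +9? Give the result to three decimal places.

9.967em

1.589 × 1.258⁸ = 1.589 × 6.27256 ≈ 9.967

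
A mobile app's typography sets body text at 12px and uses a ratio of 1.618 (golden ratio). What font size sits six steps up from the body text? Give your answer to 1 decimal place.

215.3px

Each step on a modular scale multiplies by the ratio, so the size n steps from the base is base × ratioⁿ.
12.0 × 1.618⁶ = 12.0 × 17.94201 ≈ 215.30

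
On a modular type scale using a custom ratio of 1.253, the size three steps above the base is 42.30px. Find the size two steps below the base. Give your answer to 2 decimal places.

Moving from step +3 to step -2 is 5 steps down, so divide by r⁵.
42.30 ÷ 1.253⁵ = 42.30 ÷ 3.08856 ≈ 13.696

13.70px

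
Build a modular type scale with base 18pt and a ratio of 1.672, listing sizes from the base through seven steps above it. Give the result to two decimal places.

18.00pt, 30.10pt, 50.32pt, 84.14pt, 140.68pt, 235.21pt, 393.27pt, 657.55pt

Step 0: 18pt
Step 1: 18.0 × 1.672 = 30.10
Step 2: 18.0 × 1.672² = 50.32
Step 3: 18.0 × 1.672³ = 84.14
Step 4: 18.0 × 1.672⁴ = 140.68
Step 5: 18.0 × 1.672⁵ = 235.21
Step 6: 18.0 × 1.672⁶ = 393.27
Step 7: 18.0 × 1.672⁷ = 657.55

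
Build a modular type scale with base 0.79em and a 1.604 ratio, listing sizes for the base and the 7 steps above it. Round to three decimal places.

0.790em, 1.267em, 2.033em, 3.260em, 5.229em, 8.388em, 13.454em, 21.580em

Step 0: 0.79em
Step 1: 0.79 × 1.604 = 1.267
Step 2: 0.79 × 1.604² = 2.033
Step 3: 0.79 × 1.604³ = 3.260
Step 4: 0.79 × 1.604⁴ = 5.229
Step 5: 0.79 × 1.604⁵ = 8.388
Step 6: 0.79 × 1.604⁶ = 13.454
Step 7: 0.79 × 1.604⁷ = 21.580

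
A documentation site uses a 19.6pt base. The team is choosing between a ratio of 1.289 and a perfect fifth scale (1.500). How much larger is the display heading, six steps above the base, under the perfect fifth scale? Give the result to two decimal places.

133.35pt

At 1.289: 19.6 × 1.289⁶ = 89.9029pt
Perfect fifth: 19.6 × 1.500⁶ = 223.2563pt
Difference: 223.2563 − 89.9029 = 133.3534pt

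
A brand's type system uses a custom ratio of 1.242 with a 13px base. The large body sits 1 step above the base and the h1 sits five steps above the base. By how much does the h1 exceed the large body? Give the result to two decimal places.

22.27px

Step 1: 13.0 × 1.242 = 16.1460px
Step 5: 13.0 × 1.242⁵ = 38.4195px
Difference: 38.4195 − 16.1460 = 22.2735px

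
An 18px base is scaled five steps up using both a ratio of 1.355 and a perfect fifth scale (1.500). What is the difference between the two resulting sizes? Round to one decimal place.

At 1.355: 18.0 × 1.355⁵ = 82.218px
Perfect fifth: 18.0 × 1.500⁵ = 136.688px
Difference: 136.688 − 82.218 = 54.470px

54.5px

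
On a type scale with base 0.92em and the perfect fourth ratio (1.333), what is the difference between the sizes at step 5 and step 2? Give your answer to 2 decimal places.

2.24em

Step 2: 0.92 × 1.333² = 1.6347em
Step 5: 0.92 × 1.333⁵ = 3.8720em
Difference: 3.8720 − 1.6347 = 2.2373em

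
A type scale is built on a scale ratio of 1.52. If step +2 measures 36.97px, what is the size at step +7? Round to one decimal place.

Moving from step +2 to step +7 is 5 steps up, so multiply by r⁵.
36.97 × 1.52⁵ = 36.97 × 8.11368 ≈ 299.963

300.0px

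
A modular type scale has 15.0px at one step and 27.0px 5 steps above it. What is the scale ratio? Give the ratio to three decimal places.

r⁵ = 27.0 / 15.0, so r = (27.0/15.0)^(1/5).
r = 1.8000^(1/5) ≈ 1.1247

1.125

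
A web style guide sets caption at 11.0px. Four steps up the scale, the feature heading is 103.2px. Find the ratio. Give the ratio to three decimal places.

1.750

The ratio satisfies 11.0 × r⁴ = 103.2, so r = (103.2 / 11.0)^(1/4).
r = 9.3818^(1/4) ≈ 1.7501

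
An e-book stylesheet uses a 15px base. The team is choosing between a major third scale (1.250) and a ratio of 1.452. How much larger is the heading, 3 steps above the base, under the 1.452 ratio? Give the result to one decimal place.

Major third: 15.0 × 1.250³ = 29.297px
At 1.452: 15.0 × 1.452³ = 45.919px
Difference: 45.919 − 29.297 = 16.622px

16.6px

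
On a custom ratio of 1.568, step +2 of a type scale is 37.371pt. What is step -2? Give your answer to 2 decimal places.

6.18pt

Moving from step +2 to step -2 is 4 steps down, so divide by r⁴.
37.371 ÷ 1.568⁴ = 37.371 ÷ 6.04483 ≈ 6.182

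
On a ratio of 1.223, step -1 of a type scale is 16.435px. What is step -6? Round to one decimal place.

16.435 ÷ 1.223⁵ = 16.435 ÷ 2.73610 ≈ 6.007

6.0px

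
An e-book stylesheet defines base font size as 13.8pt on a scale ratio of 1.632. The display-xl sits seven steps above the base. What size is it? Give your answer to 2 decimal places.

A modular type scale is a geometric sequence: sizeₙ = base × rⁿ.
13.8 × 1.632⁷ = 13.8 × 30.83480 ≈ 425.52

425.52pt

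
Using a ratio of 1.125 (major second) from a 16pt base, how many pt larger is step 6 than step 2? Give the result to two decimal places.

12.19pt

Step 2: 16.0 × 1.125² = 20.2500pt
Step 6: 16.0 × 1.125⁶ = 32.4366pt
Difference: 32.4366 − 20.2500 = 12.1866pt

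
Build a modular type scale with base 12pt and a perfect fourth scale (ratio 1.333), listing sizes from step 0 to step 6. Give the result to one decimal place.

Step 0: 12pt
Step 1: 12.0 × 1.333 = 16.0
Step 2: 12.0 × 1.333² = 21.3
Step 3: 12.0 × 1.333³ = 28.4
Step 4: 12.0 × 1.333⁴ = 37.9
Step 5: 12.0 × 1.333⁵ = 50.5
Step 6: 12.0 × 1.333⁶ = 67.3

12.0pt, 16.0pt, 21.3pt, 28.4pt, 37.9pt, 50.5pt, 67.3pt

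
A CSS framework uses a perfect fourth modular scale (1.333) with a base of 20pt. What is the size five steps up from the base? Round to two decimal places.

84.17pt

A modular type scale is a geometric sequence: sizeₙ = base × rⁿ.
20.0 × 1.333⁵ = 20.0 × 4.20873 ≈ 84.17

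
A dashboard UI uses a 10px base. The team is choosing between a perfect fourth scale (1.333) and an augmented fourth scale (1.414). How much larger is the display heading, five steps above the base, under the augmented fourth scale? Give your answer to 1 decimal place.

14.4px

Perfect fourth: 10.0 × 1.333⁵ = 42.087px
Augmented fourth: 10.0 × 1.414⁵ = 56.526px
Difference: 56.526 − 42.087 = 14.439px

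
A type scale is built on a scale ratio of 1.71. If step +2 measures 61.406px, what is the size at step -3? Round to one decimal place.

61.406 ÷ 1.71⁵ = 61.406 ÷ 14.62112 ≈ 4.200

4.2px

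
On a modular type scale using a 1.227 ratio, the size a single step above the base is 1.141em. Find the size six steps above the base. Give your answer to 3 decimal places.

3.173em

1.141 × 1.227⁵ = 1.141 × 2.78114 ≈ 3.173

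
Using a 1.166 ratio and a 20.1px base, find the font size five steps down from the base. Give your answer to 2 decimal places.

20.1 ÷ 1.166⁵ = 20.1 ÷ 2.15523 ≈ 9.33

9.33px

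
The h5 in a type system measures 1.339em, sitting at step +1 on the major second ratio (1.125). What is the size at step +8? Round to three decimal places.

1.339 × 1.125⁷ = 1.339 × 2.28070 ≈ 3.054

3.054em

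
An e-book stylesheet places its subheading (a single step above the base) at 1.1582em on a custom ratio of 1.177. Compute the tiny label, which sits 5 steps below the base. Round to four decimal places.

The gap is -5 − (1) = -6 steps, so the factor is 1.177^-6.
1.1582 ÷ 1.177⁶ = 1.1582 ÷ 2.65864 ≈ 0.4356

0.4356em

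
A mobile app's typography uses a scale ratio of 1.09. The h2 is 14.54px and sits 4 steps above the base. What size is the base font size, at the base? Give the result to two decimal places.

14.54 ÷ 1.09⁴ = 14.54 ÷ 1.41158 ≈ 10.301

10.30px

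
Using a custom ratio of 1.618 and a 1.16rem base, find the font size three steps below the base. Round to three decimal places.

A modular type scale is a geometric sequence: sizeₙ = base × rⁿ.
1.16 ÷ 1.618³ = 1.16 ÷ 4.23580 ≈ 0.274

0.274rem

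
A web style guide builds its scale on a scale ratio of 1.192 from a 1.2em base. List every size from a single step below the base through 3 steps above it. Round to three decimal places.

1.007em, 1.200em, 1.430em, 1.705em, 2.032em

Step -1: 1.2 ÷ 1.192 = 1.007
Step 0: 1.2em
Step 1: 1.2 × 1.192 = 1.430
Step 2: 1.2 × 1.192² = 1.705
Step 3: 1.2 × 1.192³ = 2.032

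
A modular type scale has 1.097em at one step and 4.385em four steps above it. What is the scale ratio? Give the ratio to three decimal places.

The ratio satisfies 1.097 × r⁴ = 4.385, so r = (4.385 / 1.097)^(1/4).
r = 3.9973^(1/4) ≈ 1.4140

1.414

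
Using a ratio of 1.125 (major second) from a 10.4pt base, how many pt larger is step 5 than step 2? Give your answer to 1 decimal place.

5.6pt

Step 2: 10.4 × 1.125² = 13.162pt
Step 5: 10.4 × 1.125⁵ = 18.741pt
Difference: 18.741 − 13.162 = 5.579pt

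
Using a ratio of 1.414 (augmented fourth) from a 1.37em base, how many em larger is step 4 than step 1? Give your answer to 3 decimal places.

Step 1: 1.37 × 1.414 = 1.93718em
Step 4: 1.37 × 1.414⁴ = 5.47669em
Difference: 5.47669 − 1.93718 = 3.53951em

3.540em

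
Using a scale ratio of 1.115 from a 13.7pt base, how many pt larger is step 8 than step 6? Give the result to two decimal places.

Step 6: 13.7 × 1.115⁶ = 26.3251pt
Step 8: 13.7 × 1.115⁸ = 32.7280pt
Difference: 32.7280 − 26.3251 = 6.4029pt

6.40pt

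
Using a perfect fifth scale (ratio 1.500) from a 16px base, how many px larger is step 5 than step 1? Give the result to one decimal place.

Step 1: 16.0 × 1.500 = 24.000px
Step 5: 16.0 × 1.500⁵ = 121.500px
Difference: 121.500 − 24.000 = 97.500px

97.5px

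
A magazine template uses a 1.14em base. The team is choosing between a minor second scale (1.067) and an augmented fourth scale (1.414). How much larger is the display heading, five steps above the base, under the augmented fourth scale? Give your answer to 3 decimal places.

4.867em

Minor second: 1.14 × 1.067⁵ = 1.57662em
Augmented fourth: 1.14 × 1.414⁵ = 6.44395em
Difference: 6.44395 − 1.57662 = 4.86733em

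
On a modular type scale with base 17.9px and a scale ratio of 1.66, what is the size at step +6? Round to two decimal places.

374.54px

17.9 × 1.66⁶ = 17.9 × 20.92418 ≈ 374.54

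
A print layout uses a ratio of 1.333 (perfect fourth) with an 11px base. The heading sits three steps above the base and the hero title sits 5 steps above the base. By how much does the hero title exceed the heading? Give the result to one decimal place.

20.2px

Step 3: 11.0 × 1.333³ = 26.055px
Step 5: 11.0 × 1.333⁵ = 46.296px
Difference: 46.296 − 26.055 = 20.241px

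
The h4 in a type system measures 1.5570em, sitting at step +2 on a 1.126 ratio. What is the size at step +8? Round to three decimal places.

3.173em

1.5570 × 1.126⁶ = 1.5570 × 2.03812 ≈ 3.173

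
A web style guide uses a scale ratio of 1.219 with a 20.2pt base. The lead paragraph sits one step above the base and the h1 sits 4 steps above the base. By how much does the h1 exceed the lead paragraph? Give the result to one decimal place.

Step 1: 20.2 × 1.219 = 24.624pt
Step 4: 20.2 × 1.219⁴ = 44.603pt
Difference: 44.603 − 24.624 = 19.979pt

20.0pt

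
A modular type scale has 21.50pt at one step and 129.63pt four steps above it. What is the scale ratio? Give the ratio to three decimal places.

1.567

The ratio satisfies 21.50 × r⁴ = 129.63, so r = (129.63 / 21.50)^(1/4).
r = 6.0293^(1/4) ≈ 1.5670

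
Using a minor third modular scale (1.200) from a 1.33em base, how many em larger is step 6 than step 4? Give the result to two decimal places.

Step 4: 1.33 × 1.200⁴ = 2.7579em
Step 6: 1.33 × 1.200⁶ = 3.9714em
Difference: 3.9714 − 2.7579 = 1.2135em

1.21em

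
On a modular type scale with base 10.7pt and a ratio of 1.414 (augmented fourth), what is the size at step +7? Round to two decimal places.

120.93pt

Every step multiplies by the scale ratio.
10.7 × 1.414⁷ = 10.7 × 11.30175 ≈ 120.93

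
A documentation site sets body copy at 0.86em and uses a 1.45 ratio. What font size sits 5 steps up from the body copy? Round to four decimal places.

0.86 × 1.45⁵ = 0.86 × 6.40973 ≈ 5.5124

5.5124em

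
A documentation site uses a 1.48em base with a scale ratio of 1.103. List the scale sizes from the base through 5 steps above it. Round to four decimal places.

1.4800em, 1.6324em, 1.8006em, 1.9860em, 2.1906em, 2.4162em

Step 0: 1.48em
Step 1: 1.48 × 1.103 = 1.6324
Step 2: 1.48 × 1.103² = 1.8006
Step 3: 1.48 × 1.103³ = 1.9860
Step 4: 1.48 × 1.103⁴ = 2.1906
Step 5: 1.48 × 1.103⁵ = 2.4162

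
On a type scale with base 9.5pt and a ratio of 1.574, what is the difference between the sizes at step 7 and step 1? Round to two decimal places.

212.43pt

Step 1: 9.5 × 1.574 = 14.9530pt
Step 7: 9.5 × 1.574⁷ = 227.3823pt
Difference: 227.3823 − 14.9530 = 212.4293pt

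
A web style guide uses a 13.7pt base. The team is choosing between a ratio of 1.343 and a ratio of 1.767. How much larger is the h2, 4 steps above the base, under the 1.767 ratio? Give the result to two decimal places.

At 1.343: 13.7 × 1.343⁴ = 44.5682pt
At 1.767: 13.7 × 1.767⁴ = 133.5570pt
Difference: 133.5570 − 44.5682 = 88.9888pt

88.99pt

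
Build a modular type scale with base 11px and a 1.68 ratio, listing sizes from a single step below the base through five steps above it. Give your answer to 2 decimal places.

Step -1: 11.0 ÷ 1.68 = 6.55
Step 0: 11px
Step 1: 11.0 × 1.68 = 18.48
Step 2: 11.0 × 1.68² = 31.05
Step 3: 11.0 × 1.68³ = 52.16
Step 4: 11.0 × 1.68⁴ = 87.63
Step 5: 11.0 × 1.68⁵ = 147.21

6.55px, 11.00px, 18.48px, 31.05px, 52.16px, 87.63px, 147.21px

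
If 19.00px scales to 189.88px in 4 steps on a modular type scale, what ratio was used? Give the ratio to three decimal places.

1.778

r⁴ = 189.88 / 19.00, so r = (189.88/19.00)^(1/4).
r = 9.9937^(1/4) ≈ 1.7780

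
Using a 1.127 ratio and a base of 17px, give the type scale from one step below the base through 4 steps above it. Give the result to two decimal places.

Step -1: 17.0 ÷ 1.127 = 15.08
Step 0: 17px
Step 1: 17.0 × 1.127 = 19.16
Step 2: 17.0 × 1.127² = 21.59
Step 3: 17.0 × 1.127³ = 24.33
Step 4: 17.0 × 1.127⁴ = 27.42

15.08px, 17.00px, 19.16px, 21.59px, 24.33px, 27.42px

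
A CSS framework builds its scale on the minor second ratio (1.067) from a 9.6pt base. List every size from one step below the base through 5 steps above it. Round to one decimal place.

Step -1: 9.6 ÷ 1.067 = 9.0
Step 0: 9.6pt
Step 1: 9.6 × 1.067 = 10.2
Step 2: 9.6 × 1.067² = 10.9
Step 3: 9.6 × 1.067³ = 11.7
Step 4: 9.6 × 1.067⁴ = 12.4
Step 5: 9.6 × 1.067⁵ = 13.3

9.0pt, 9.6pt, 10.2pt, 10.9pt, 11.7pt, 12.4pt, 13.3pt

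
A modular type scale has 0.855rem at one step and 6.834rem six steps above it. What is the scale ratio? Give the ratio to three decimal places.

r⁶ = 6.834 / 0.855, so r = (6.834/0.855)^(1/6).
r = 7.9930^(1/6) ≈ 1.4140

1.414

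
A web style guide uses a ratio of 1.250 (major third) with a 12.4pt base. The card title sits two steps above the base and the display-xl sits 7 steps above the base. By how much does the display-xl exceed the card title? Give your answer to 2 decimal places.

Step 2: 12.4 × 1.250² = 19.3750pt
Step 7: 12.4 × 1.250⁷ = 59.1278pt
Difference: 59.1278 − 19.3750 = 39.7528pt

39.75pt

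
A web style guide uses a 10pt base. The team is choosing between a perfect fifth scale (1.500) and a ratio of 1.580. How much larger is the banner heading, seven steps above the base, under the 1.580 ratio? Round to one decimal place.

75.0pt

Perfect fifth: 10.0 × 1.500⁷ = 170.859pt
At 1.580: 10.0 × 1.580⁷ = 245.810pt
Difference: 245.810 − 170.859 = 74.951pt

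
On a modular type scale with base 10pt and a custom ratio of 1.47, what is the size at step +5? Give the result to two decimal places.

68.64pt

10.0 × 1.47⁵ = 10.0 × 6.86415 ≈ 68.64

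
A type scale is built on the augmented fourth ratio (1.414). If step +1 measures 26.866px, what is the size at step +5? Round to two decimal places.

Moving from step +1 to step +5 is 4 steps up, so multiply by r⁴.
26.866 × 1.414⁴ = 26.866 × 3.99758 ≈ 107.399

107.40px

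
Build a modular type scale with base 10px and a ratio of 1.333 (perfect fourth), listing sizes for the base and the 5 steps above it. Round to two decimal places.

10.00px, 13.33px, 17.77px, 23.69px, 31.57px, 42.09px

Step 0: 10px
Step 1: 10.0 × 1.333 = 13.33
Step 2: 10.0 × 1.333² = 17.77
Step 3: 10.0 × 1.333³ = 23.69
Step 4: 10.0 × 1.333⁴ = 31.57
Step 5: 10.0 × 1.333⁵ = 42.09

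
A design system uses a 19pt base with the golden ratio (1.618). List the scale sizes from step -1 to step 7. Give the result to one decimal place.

Step -1: 19.0 ÷ 1.618 = 11.7
Step 0: 19pt
Step 1: 19.0 × 1.618 = 30.7
Step 2: 19.0 × 1.618² = 49.7
Step 3: 19.0 × 1.618³ = 80.5
Step 4: 19.0 × 1.618⁴ = 130.2
Step 5: 19.0 × 1.618⁵ = 210.7
Step 6: 19.0 × 1.618⁶ = 340.9
Step 7: 19.0 × 1.618⁷ = 551.6

11.7pt, 19.0pt, 30.7pt, 49.7pt, 80.5pt, 130.2pt, 210.7pt, 340.9pt, 551.6pt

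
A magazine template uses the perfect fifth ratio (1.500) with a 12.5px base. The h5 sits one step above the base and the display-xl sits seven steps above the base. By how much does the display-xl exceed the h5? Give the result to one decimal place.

194.8px

Step 1: 12.5 × 1.500 = 18.750px
Step 7: 12.5 × 1.500⁷ = 213.574px
Difference: 213.574 − 18.750 = 194.824px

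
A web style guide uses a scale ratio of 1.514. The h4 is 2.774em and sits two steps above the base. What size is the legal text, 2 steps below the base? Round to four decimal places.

The gap is -2 − (2) = -4 steps, so the factor is 1.514^-4.
2.774 ÷ 1.514⁴ = 2.774 ÷ 5.25416 ≈ 0.5280

0.5280em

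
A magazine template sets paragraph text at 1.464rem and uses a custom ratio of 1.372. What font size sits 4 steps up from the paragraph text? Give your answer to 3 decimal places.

1.464 × 1.372⁴ = 1.464 × 3.54337 ≈ 5.187

5.187rem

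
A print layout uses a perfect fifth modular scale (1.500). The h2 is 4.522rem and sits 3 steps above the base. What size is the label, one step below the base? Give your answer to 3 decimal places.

The gap is -1 − (3) = -4 steps, so the factor is 1.500^-4.
4.522 ÷ 1.500⁴ = 4.522 ÷ 5.06250 ≈ 0.893

0.893rem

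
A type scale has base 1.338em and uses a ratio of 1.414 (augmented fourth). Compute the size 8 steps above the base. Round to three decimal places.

1.338 × 1.414⁸ = 1.338 × 15.98068 ≈ 21.382

21.382em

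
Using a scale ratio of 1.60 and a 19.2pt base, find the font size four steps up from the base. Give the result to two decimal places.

Every step multiplies by the scale ratio.
19.2 × 1.60⁴ = 19.2 × 6.55360 ≈ 125.83

125.83pt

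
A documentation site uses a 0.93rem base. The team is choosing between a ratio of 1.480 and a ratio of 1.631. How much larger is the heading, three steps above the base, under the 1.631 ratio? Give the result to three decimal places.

At 1.480: 0.93 × 1.480³ = 3.01487rem
At 1.631: 0.93 × 1.631³ = 4.03501rem
Difference: 4.03501 − 3.01487 = 1.02014rem

1.020rem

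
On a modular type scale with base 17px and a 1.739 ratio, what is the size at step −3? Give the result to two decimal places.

Every step multiplies by the scale ratio.
17.0 ÷ 1.739³ = 17.0 ÷ 5.25895 ≈ 3.23

3.23px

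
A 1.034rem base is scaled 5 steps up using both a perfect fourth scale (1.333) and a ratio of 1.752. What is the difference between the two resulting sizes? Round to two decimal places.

12.72rem

Perfect fourth: 1.034 × 1.333⁵ = 4.3518rem
At 1.752: 1.034 × 1.752⁵ = 17.0683rem
Difference: 17.0683 − 4.3518 = 12.7165rem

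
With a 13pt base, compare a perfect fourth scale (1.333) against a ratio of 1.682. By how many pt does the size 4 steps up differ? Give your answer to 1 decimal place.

Perfect fourth: 13.0 × 1.333⁴ = 41.045pt
At 1.682: 13.0 × 1.682⁴ = 104.051pt
Difference: 104.051 − 41.045 = 63.006pt

63.0pt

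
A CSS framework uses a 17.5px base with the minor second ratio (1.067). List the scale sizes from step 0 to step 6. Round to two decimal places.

17.50px, 18.67px, 19.92px, 21.26px, 22.68px, 24.20px, 25.82px

Step 0: 17.5px
Step 1: 17.5 × 1.067 = 18.67
Step 2: 17.5 × 1.067² = 19.92
Step 3: 17.5 × 1.067³ = 21.26
Step 4: 17.5 × 1.067⁴ = 22.68
Step 5: 17.5 × 1.067⁵ = 24.20
Step 6: 17.5 × 1.067⁶ = 25.82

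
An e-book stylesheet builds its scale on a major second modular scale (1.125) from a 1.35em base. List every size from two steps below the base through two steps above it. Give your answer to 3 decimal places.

1.067em, 1.200em, 1.350em, 1.519em, 1.709em

Step -2: 1.35 ÷ 1.125² = 1.067
Step -1: 1.35 ÷ 1.125 = 1.200
Step 0: 1.35em
Step 1: 1.35 × 1.125 = 1.519
Step 2: 1.35 × 1.125² = 1.709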